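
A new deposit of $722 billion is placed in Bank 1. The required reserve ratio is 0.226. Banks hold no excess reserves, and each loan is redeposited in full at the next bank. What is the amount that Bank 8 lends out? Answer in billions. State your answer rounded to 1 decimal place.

Each bank lends a fraction (1 − rr) = 0.7740 of the deposit it receives, so Bank 8 receives 722·0.7740^7 and lends 722·0.7740^8 ≈ 92.9961 billion.

$93.0 billion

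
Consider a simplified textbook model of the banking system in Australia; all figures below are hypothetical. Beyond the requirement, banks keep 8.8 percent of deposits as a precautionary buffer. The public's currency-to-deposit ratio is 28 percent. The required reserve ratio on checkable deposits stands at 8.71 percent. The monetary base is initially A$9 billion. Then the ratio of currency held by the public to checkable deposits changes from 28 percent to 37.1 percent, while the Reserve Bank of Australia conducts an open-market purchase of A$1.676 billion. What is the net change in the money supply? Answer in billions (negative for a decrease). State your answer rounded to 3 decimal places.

A$1.489 billion

Before: m₁ = (1 + 0.28) / (0.0871 + 0.088 + 0.28) ≈ 2.812569, MB₁ = 9, so M₁ = 2.812569 × 9 ≈ 25.3131 billion.
After: m₂ = (1 + 0.371) / (0.0871 + 0.088 + 0.371) ≈ 2.510529, MB₂ = 9 + 1.676 = 10.676, so M₂ = 2.510529 × 10.676 ≈ 26.8024 billion.
ΔM = M₂ − M₁ = 26.8024 − 25.3131 = 1.4893 billion.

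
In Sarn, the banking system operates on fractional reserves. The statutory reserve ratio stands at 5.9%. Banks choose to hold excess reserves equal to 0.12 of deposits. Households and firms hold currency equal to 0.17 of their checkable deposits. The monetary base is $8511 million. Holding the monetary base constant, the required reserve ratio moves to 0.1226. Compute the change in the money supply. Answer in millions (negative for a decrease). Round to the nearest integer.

-4398 million

Initially m₁ = (1 + 0.17) / (0.059 + 0.12 + 0.17) ≈ 3.35244, so M₁ = 3.35244 × 8511 ≈ 28532.6168 million.
After the change m₂ = (1 + 0.17) / (0.1226 + 0.12 + 0.17) ≈ 2.83568, so M₂ = 2.83568 × 8511 ≈ 24134.4725 million.
ΔM = M₂ − M₁ = 24134.4725 − 28532.6168 = -4398.1443 million.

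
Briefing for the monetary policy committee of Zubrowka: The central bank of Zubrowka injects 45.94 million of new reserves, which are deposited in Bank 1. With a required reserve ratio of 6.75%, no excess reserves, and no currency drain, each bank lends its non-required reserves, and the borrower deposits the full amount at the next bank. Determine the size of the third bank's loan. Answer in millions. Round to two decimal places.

37.25 million

Each bank lends a fraction (1 − rr) = 0.9325 of the deposit it receives, so Bank 3 receives 45.94·0.9325^2 and lends 45.94·0.9325^3 ≈ 37.2510 million.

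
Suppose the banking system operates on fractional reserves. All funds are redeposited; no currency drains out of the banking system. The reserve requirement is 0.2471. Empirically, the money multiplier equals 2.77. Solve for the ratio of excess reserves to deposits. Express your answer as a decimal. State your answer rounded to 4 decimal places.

Using m = 2.77. Since m = (1 + c)/(c + rr + e), the denominator satisfies c + rr + e = (1 + c)/m = (1 + 0) / 2.77 ≈ 0.361011.
With c = 0 and rr = 0.2471, the ratio of excess reserves to deposits is 0.361011 − 0 − 0.2471 = 0.113911.

0.1139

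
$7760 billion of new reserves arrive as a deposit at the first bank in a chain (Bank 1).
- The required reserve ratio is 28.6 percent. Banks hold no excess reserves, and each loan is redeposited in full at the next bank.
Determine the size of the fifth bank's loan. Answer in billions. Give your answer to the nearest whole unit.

$1440 billion

Each bank lends a fraction (1 − rr) = 0.7140 of the deposit it receives, so Bank 5 receives 7760·0.7140^4 and lends 7760·0.7140^5 ≈ 1439.9678 billion.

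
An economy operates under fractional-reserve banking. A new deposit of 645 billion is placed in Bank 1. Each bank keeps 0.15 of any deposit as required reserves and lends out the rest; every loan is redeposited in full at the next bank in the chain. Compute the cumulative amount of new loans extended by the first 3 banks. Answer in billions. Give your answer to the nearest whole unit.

1410 billion

Bank i lends (1 − rr)^i of the original deposit: Bank 1 lends 645·0.8500 = 548.2500, Bank 2 lends 645·0.8500² = 466.0125, and so on.
Summing a geometric series: total = 645·[0.8500·(1 − 0.8500^3) / (1 − 0.8500)] ≈ 1410.3731 billion.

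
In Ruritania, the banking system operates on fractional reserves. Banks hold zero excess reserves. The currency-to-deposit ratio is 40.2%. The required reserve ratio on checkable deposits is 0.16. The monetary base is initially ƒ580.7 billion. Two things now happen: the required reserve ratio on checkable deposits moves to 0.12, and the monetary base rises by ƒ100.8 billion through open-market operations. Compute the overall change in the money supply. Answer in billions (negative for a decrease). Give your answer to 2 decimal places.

ƒ381.74 billion

Before: m₁ = (1 + 0.402) / (0.16 + 0.402) ≈ 2.494662, MB₁ = 580.7, so M₁ = 2.494662 × 580.7 ≈ 1448.6502 billion.
After: m₂ = (1 + 0.402) / (0.12 + 0.402) ≈ 2.685824, MB₂ = 580.7 + 100.8 = 681.5, so M₂ = 2.685824 × 681.5 ≈ 1830.3891 billion.
ΔM = M₂ − M₁ = 1830.3891 − 1448.6502 = 381.7389 billion.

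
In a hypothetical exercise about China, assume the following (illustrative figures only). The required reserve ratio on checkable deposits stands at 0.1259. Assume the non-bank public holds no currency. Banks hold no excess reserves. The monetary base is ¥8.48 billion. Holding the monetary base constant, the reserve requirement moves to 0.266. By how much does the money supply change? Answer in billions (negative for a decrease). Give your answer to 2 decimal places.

-35.48 billion

Initially m₁ = 1 / (0.1259) ≈ 7.9428, so M₁ = 7.9428 × 8.48 ≈ 67.3549 billion.
After the change m₂ = 1 / (0.266) ≈ 3.7594, so M₂ = 3.7594 × 8.48 ≈ 31.8797 billion.
ΔM = M₂ − M₁ = 31.8797 − 67.3549 = -35.4752 billion.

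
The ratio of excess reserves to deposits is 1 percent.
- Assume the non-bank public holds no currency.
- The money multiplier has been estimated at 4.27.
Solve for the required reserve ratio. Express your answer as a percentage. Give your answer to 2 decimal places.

22.42%

Using m = 4.27. Since m = (1 + c)/(c + rr + e), the denominator satisfies c + rr + e = (1 + c)/m = (1 + 0) / 4.27 ≈ 0.234192.
With c = 0 and e = 0.01, the required reserve ratio is 0.234192 − 0 − 0.01 = 0.224192.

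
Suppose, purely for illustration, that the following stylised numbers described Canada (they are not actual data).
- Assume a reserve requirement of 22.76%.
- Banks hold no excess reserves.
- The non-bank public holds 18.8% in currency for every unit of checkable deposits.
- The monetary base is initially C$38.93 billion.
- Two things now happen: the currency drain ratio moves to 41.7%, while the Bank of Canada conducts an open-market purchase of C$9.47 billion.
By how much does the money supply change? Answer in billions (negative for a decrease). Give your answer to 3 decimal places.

Before: m₁ = (1 + 0.188) / (0.2276 + 0.188) ≈ 2.858518, MB₁ = 38.93, so M₁ = 2.858518 × 38.93 ≈ 111.2821 billion.
After: m₂ = (1 + 0.417) / (0.2276 + 0.417) ≈ 2.198262, MB₂ = 38.93 + 9.47 = 48.4, so M₂ = 2.198262 × 48.4 ≈ 106.3959 billion.
ΔM = M₂ − M₁ = 106.3959 − 111.2821 = -4.8862 billion.

-4.886 billion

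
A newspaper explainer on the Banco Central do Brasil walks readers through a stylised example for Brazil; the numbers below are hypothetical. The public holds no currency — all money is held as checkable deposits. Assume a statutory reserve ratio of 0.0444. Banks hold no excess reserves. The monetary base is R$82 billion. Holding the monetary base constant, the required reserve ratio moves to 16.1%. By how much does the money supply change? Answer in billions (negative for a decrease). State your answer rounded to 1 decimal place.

Initially m₁ = 1 / (0.0444) ≈ 22.5225, so M₁ = 22.5225 × 82 = 1846.845 billion.
After the change m₂ = 1 / (0.161) ≈ 6.2112, so M₂ = 6.2112 × 82 = 509.3184 billion.
ΔM = M₂ − M₁ = 509.3184 − 1846.845 = -1337.5266 billion.

-1337.5 billion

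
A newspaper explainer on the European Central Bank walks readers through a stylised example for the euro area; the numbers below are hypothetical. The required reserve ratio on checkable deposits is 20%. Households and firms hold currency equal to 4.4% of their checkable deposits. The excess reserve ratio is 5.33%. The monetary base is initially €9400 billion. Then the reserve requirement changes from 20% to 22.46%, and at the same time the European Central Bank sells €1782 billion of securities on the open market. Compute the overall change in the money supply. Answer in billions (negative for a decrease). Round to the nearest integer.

-8302 billion

Before: m₁ = (1 + 0.044) / (0.2 + 0.0533 + 0.044) ≈ 3.51160, MB₁ = 9400, so M₁ = 3.51160 × 9400 = 33009.04 billion.
After: m₂ = (1 + 0.044) / (0.2246 + 0.0533 + 0.044) ≈ 3.24324, MB₂ = 9400 − 1782 = 7618, so M₂ = 3.24324 × 7618 ≈ 24707.0023 billion.
ΔM = M₂ − M₁ = 24707.0023 − 33009.04 = -8302.0377 billion.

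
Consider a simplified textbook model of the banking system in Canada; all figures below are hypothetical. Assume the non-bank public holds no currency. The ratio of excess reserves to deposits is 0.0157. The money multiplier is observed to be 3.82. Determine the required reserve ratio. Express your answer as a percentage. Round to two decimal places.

24.61%

Using m = 3.82. Since m = (1 + c)/(c + rr + e), the denominator satisfies c + rr + e = (1 + c)/m = (1 + 0) / 3.82 ≈ 0.261780.
With c = 0 and e = 0.0157, the required reserve ratio is 0.261780 − 0 − 0.0157 = 0.24608.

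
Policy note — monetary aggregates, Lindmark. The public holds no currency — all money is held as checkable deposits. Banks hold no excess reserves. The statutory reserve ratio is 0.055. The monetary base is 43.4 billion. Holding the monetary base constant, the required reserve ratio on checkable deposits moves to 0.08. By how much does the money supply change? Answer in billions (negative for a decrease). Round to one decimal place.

Initially m₁ = 1 / (0.055) ≈ 18.1818, so M₁ = 18.1818 × 43.4 ≈ 789.0901 billion.
After the change m₂ = 1 / (0.08) = 12.5, so M₂ = 12.5 × 43.4 = 542.5 billion.
ΔM = M₂ − M₁ = 542.5 − 789.0901 = -246.5901 billion.

-246.6 billion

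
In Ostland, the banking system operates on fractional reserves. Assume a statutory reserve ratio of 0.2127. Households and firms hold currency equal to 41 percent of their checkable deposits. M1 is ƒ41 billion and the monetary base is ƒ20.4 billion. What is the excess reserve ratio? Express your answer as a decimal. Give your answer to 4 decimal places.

Using m = M/MB = 41/20.4 ≈ 2.009804. Since m = (1 + c)/(c + rr + e), the denominator satisfies c + rr + e = (1 + c)/m = (1 + 0.41) / 2.009804 ≈ 0.701561.
With c = 0.41 and rr = 0.2127, the excess reserve ratio is 0.701561 − 0.41 − 0.2127 = 0.078861.

0.0789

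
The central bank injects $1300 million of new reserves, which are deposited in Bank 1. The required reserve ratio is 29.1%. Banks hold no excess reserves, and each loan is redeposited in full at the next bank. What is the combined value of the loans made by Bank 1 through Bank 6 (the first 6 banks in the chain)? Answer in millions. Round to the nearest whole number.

$2765 million

Bank i lends (1 − rr)^i of the original deposit: Bank 1 lends 1300·0.7090 = 921.7000, Bank 2 lends 1300·0.7090² = 653.4853, and so on.
Summing a geometric series: total = 1300·[0.7090·(1 − 0.7090^6) / (1 − 0.7090)] ≈ 2765.0317 million.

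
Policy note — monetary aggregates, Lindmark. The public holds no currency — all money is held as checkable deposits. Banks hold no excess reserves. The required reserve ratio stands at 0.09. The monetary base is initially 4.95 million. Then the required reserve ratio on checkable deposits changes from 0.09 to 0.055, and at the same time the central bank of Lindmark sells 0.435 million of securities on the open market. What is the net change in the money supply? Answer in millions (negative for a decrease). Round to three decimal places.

27.091 million

Before: m₁ = 1 / (0.09) ≈ 11.11111, MB₁ = 4.95, so M₁ = 11.11111 × 4.95 ≈ 55 million.
After: m₂ = 1 / (0.055) ≈ 18.18182, MB₂ = 4.95 − 0.435 = 4.515, so M₂ = 18.18182 × 4.515 ≈ 82.0909 million.
ΔM = M₂ − M₁ = 82.0909 − 55 = 27.0909 million.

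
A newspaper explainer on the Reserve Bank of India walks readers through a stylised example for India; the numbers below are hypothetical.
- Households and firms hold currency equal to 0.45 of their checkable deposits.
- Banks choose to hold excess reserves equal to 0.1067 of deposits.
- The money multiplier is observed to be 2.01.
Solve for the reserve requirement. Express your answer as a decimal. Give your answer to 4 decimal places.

Using m = 2.01. Since m = (1 + c)/(c + rr + e), the denominator satisfies c + rr + e = (1 + c)/m = (1 + 0.45) / 2.01 ≈ 0.721393.
With c = 0.45 and e = 0.1067, the reserve requirement is 0.721393 − 0.45 − 0.1067 = 0.164693.

0.1647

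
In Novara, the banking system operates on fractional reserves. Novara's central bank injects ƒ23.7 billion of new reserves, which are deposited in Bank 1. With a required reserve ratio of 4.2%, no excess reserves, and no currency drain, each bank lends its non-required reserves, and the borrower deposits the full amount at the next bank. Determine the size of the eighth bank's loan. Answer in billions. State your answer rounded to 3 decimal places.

ƒ16.814 billion

Each bank lends a fraction (1 − rr) = 0.9580 of the deposit it receives, so Bank 8 receives 23.7·0.9580^7 and lends 23.7·0.9580^8 ≈ 16.8141 billion.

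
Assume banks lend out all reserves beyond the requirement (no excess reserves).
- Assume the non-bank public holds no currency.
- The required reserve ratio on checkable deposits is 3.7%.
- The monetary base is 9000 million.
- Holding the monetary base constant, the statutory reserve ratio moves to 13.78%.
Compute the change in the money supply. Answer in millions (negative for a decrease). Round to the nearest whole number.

-177931 million

Initially m₁ = 1 / (0.037) ≈ 27.02703, so M₁ = 27.02703 × 9000 = 243243.27 million.
After the change m₂ = 1 / (0.1378) ≈ 7.25689, so M₂ = 7.25689 × 9000 = 65312.01 million.
ΔM = M₂ − M₁ = 65312.01 − 243243.27 = -177931.26 million.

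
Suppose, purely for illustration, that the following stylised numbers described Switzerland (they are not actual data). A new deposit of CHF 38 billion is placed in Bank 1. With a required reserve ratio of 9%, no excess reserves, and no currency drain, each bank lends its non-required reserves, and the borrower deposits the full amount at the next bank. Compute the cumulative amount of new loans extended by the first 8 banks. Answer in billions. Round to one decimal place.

Bank i lends (1 − rr)^i of the original deposit: Bank 1 lends 38·0.9100 = 34.5800, Bank 2 lends 38·0.9100² = 31.4678, and so on.
Summing a geometric series: total = 38·[0.9100·(1 − 0.9100^8) / (1 − 0.9100)] ≈ 203.5408 billion.

CHF 203.5 billion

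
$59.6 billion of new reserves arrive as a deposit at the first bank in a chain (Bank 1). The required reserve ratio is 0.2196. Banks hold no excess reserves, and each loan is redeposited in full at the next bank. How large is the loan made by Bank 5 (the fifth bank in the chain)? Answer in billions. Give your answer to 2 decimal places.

Each bank lends a fraction (1 − rr) = 0.7804 of the deposit it receives, so Bank 5 receives 59.6·0.7804^4 and lends 59.6·0.7804^5 ≈ 17.2517 billion.

$17.25 billion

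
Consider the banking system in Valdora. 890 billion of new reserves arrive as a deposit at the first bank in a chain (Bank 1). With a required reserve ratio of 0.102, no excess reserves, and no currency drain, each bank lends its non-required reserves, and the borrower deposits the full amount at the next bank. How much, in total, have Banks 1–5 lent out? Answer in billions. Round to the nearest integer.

3260 billion

Bank i lends (1 − rr)^i of the original deposit: Bank 1 lends 890·0.8980 = 799.2200, Bank 2 lends 890·0.8980² ≈ 717.6996, and so on.
Summing a geometric series: total = 890·[0.8980·(1 − 0.8980^5) / (1 − 0.8980)] ≈ 3259.8923 billion.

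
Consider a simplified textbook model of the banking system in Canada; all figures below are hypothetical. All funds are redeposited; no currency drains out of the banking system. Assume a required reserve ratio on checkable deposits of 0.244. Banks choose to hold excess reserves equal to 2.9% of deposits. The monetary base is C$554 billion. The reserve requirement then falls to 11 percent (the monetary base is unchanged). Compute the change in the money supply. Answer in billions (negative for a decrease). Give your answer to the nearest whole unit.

Initially m₁ = 1 / (0.244 + 0.029) ≈ 3.6630, so M₁ = 3.6630 × 554 = 2029.302 billion.
After the change m₂ = 1 / (0.11 + 0.029) ≈ 7.1942, so M₂ = 7.1942 × 554 = 3985.5868 billion.
ΔM = M₂ − M₁ = 3985.5868 − 2029.302 = 1956.2848 billion.

C$1956 billion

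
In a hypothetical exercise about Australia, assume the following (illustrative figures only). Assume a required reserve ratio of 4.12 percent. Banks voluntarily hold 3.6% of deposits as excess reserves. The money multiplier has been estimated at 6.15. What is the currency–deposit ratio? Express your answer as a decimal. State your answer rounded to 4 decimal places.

Using m = 6.15. From m = (1 + c)/(c + rr + e), rearranging gives 1 + c = m·(c + rr + e), so c·(1 − m) = m·(rr + e) − 1.
Hence c = [m·(rr + e) − 1]/(1 − m) = [6.15 × (0.0412 + 0.036) − 1] / (1 − 6.15) ≈ 0.101984.

0.1020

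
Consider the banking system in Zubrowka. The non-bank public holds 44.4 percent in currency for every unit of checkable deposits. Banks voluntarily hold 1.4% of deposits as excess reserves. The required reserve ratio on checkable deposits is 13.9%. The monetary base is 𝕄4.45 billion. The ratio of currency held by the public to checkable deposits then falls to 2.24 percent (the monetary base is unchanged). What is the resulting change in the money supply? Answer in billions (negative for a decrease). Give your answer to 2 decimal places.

Initially m₁ = (1 + 0.444) / (0.139 + 0.014 + 0.444) ≈ 2.4188, so M₁ = 2.4188 × 4.45 ≈ 10.7637 billion.
After the change m₂ = (1 + 0.0224) / (0.139 + 0.014 + 0.0224) ≈ 5.8290, so M₂ = 5.8290 × 4.45 ≈ 25.939 billion.
ΔM = M₂ − M₁ = 25.939 − 10.7637 = 15.1753 billion.

𝕄15.18 billion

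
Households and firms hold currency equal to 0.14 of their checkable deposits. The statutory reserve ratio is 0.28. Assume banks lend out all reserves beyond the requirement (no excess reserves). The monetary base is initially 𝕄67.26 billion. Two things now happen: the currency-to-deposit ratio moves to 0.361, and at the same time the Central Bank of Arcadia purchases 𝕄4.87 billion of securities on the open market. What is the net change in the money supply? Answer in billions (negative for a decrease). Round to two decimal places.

Before: m₁ = (1 + 0.14) / (0.28 + 0.14) ≈ 2.71429, MB₁ = 67.26, so M₁ = 2.71429 × 67.26 ≈ 182.5631 billion.
After: m₂ = (1 + 0.361) / (0.28 + 0.361) ≈ 2.12324, MB₂ = 67.26 + 4.87 = 72.13, so M₂ = 2.12324 × 72.13 ≈ 153.1493 billion.
ΔM = M₂ − M₁ = 153.1493 − 182.5631 = -29.4138 billion.

-29.41 billion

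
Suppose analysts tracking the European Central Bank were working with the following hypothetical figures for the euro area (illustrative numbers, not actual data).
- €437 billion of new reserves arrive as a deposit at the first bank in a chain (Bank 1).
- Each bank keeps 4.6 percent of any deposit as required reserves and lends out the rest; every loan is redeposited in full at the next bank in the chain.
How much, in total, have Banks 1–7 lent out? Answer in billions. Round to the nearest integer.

€2545 billion

Bank i lends (1 − rr)^i of the original deposit: Bank 1 lends 437·0.9540 = 416.8980, Bank 2 lends 437·0.9540² ≈ 397.7207, and so on.
Summing a geometric series: total = 437·[0.9540·(1 − 0.9540^7) / (1 − 0.9540)] ≈ 2545.0563 billion.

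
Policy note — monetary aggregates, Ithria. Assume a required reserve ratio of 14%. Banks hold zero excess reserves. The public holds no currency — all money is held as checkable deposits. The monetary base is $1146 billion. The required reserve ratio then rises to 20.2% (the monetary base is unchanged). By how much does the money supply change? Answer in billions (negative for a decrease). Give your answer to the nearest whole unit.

-2512 billion

Initially m₁ = 1 / (0.14) ≈ 7.14286, so M₁ = 7.14286 × 1146 ≈ 8185.7176 billion.
After the change m₂ = 1 / (0.202) ≈ 4.95050, so M₂ = 4.95050 × 1146 = 5673.273 billion.
ΔM = M₂ − M₁ = 5673.273 − 8185.7176 = -2512.4446 billion.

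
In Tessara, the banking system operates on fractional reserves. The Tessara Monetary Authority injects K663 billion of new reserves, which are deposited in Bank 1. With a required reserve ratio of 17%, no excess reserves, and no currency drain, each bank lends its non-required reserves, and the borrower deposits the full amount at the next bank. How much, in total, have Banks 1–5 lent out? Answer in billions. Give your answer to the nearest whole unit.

Bank i lends (1 − rr)^i of the original deposit: Bank 1 lends 663·0.8300 = 550.2900, Bank 2 lends 663·0.8300² = 456.7407, and so on.
Summing a geometric series: total = 663·[0.8300·(1 − 0.8300^5) / (1 − 0.8300)] ≈ 1961.9325 billion.

K1962 billion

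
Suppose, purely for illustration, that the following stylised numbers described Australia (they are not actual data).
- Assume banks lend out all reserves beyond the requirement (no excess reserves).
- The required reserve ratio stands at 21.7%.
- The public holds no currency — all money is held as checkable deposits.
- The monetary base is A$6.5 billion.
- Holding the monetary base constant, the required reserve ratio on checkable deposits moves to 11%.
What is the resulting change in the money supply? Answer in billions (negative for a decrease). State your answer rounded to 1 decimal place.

A$29.1 billion

Initially m₁ = 1 / (0.217) ≈ 4.6083, so M₁ = 4.6083 × 6.5 ≈ 29.9539 billion.
After the change m₂ = 1 / (0.11) ≈ 9.0909, so M₂ = 9.0909 × 6.5 ≈ 59.0908 billion.
ΔM = M₂ − M₁ = 59.0908 − 29.9539 = 29.1369 billion.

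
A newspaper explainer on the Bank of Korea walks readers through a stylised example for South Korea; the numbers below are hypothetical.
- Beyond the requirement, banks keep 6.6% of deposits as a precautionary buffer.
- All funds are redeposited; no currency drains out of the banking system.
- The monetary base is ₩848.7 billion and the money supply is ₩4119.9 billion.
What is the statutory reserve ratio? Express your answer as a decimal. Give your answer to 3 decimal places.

0.140

Using m = M/MB = 4119.9/848.7 ≈ 4.854366. Since m = (1 + c)/(c + rr + e), the denominator satisfies c + rr + e = (1 + c)/m = (1 + 0) / 4.854366 ≈ 0.206000.
With c = 0 and e = 0.066, the statutory reserve ratio is 0.206000 − 0 − 0.066 = 0.14.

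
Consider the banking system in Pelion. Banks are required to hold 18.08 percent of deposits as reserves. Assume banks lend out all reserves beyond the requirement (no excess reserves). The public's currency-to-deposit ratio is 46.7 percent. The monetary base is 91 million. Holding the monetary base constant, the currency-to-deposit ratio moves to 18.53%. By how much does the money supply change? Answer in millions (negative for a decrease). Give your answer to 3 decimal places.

Initially m₁ = (1 + 0.467) / (0.1808 + 0.467) ≈ 2.264588, so M₁ = 2.264588 × 91 ≈ 206.0775 million.
After the change m₂ = (1 + 0.1853) / (0.1808 + 0.1853) ≈ 3.237640, so M₂ = 3.237640 × 91 ≈ 294.6252 million.
ΔM = M₂ − M₁ = 294.6252 − 206.0775 = 88.5477 million.

88.548 million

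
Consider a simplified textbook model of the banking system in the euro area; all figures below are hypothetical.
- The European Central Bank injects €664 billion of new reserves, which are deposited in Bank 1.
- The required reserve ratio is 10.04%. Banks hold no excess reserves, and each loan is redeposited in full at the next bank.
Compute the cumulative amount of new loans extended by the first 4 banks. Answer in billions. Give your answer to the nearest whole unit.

Bank i lends (1 − rr)^i of the original deposit: Bank 1 lends 664·0.8996 = 597.3344, Bank 2 lends 664·0.8996² ≈ 537.3620, and so on.
Summing a geometric series: total = 664·[0.8996·(1 − 0.8996^4) / (1 − 0.8996)] ≈ 2052.9837 billion.

€2053 billion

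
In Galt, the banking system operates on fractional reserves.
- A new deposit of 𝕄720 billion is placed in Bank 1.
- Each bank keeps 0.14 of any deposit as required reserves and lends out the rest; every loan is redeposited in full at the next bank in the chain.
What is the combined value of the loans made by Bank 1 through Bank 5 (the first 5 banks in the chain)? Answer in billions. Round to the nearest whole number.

Bank i lends (1 − rr)^i of the original deposit: Bank 1 lends 720·0.8600 = 619.2000, Bank 2 lends 720·0.8600² = 532.5120, and so on.
Summing a geometric series: total = 720·[0.8600·(1 − 0.8600^5) / (1 − 0.8600)] ≈ 2342.2256 billion.

𝕄2342 billion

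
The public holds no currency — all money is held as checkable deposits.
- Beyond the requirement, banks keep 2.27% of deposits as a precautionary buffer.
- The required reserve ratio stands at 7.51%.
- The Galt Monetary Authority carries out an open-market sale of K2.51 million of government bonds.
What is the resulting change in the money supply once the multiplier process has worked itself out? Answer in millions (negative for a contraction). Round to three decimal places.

-25.665 million

The money multiplier is m = 1 / (rr + e) = 1 / (0.0751 + 0.0227) ≈ 10.22495.
The sale removes 2.51 million of base, so ΔM = m × ΔMB = 10.22495 × (−2.51) ≈ -25.6646 million.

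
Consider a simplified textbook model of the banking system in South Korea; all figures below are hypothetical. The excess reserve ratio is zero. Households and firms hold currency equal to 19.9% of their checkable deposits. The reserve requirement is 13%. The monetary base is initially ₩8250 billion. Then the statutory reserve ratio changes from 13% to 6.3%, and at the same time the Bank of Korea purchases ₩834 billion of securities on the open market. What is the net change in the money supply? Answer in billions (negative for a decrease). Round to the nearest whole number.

Before: m₁ = (1 + 0.199) / (0.13 + 0.199) ≈ 3.64438, MB₁ = 8250, so M₁ = 3.64438 × 8250 = 30066.135 billion.
After: m₂ = (1 + 0.199) / (0.063 + 0.199) ≈ 4.57634, MB₂ = 8250 + 834 = 9084, so M₂ = 4.57634 × 9084 ≈ 41571.4726 billion.
ΔM = M₂ − M₁ = 41571.4726 − 30066.135 = 11505.3376 billion.

₩11505 billion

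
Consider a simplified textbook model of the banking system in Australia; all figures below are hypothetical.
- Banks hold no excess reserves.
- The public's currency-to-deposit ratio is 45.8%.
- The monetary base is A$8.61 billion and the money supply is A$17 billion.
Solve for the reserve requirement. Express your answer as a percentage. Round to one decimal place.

28.0%

Using m = M/MB = 17/8.61 ≈ 1.974448. Since m = (1 + c)/(c + rr + e), the denominator satisfies c + rr + e = (1 + c)/m = (1 + 0.458) / 1.974448 ≈ 0.738434.
With c = 0.458 and e = 0, the reserve requirement is 0.738434 − 0.458 − 0 = 0.280434.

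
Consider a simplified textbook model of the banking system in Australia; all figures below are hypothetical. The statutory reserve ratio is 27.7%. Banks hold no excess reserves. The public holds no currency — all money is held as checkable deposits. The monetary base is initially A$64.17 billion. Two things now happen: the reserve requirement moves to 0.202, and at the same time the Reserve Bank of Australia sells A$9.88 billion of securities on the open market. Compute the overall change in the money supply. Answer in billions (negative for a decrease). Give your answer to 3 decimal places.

Before: m₁ = 1 / (0.277) ≈ 3.610108, MB₁ = 64.17, so M₁ = 3.610108 × 64.17 ≈ 231.6606 billion.
After: m₂ = 1 / (0.202) ≈ 4.950495, MB₂ = 64.17 − 9.88 = 54.29, so M₂ = 4.950495 × 54.29 ≈ 268.7624 billion.
ΔM = M₂ − M₁ = 268.7624 − 231.6606 = 37.1018 billion.

A$37.102 billion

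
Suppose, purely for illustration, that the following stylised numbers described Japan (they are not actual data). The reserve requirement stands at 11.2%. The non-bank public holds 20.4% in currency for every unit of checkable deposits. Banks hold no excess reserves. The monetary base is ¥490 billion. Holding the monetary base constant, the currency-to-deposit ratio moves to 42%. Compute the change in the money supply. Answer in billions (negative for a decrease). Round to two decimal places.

Initially m₁ = (1 + 0.204) / (0.112 + 0.204) ≈ 3.810127, so M₁ = 3.810127 × 490 ≈ 1866.9622 billion.
After the change m₂ = (1 + 0.42) / (0.112 + 0.42) ≈ 2.669173, so M₂ = 2.669173 × 490 ≈ 1307.8948 billion.
ΔM = M₂ − M₁ = 1307.8948 − 1866.9622 = -559.0674 billion.

-559.07 billion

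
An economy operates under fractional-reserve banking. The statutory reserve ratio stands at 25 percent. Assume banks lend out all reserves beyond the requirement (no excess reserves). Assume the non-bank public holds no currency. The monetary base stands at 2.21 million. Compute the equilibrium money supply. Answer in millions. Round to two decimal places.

8.84 million

With no currency drain or excess reserves, the money multiplier is m = 1/rr = 1/0.25 = 4.
Money supply M = m × MB = 4 × 2.21 = 8.84 million.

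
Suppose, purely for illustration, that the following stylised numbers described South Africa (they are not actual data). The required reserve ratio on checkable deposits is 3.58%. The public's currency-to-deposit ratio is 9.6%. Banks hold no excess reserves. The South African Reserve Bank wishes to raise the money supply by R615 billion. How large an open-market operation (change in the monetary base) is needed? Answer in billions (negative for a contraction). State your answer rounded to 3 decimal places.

The money multiplier is m = (1 + c) / (rr + c) = (1 + 0.096) / (0.0358 + 0.096) ≈ 8.3156297.
ΔMB = ΔM / m = (+615) / 8.3156297 ≈ 73.9571 billion.

R73.957 billion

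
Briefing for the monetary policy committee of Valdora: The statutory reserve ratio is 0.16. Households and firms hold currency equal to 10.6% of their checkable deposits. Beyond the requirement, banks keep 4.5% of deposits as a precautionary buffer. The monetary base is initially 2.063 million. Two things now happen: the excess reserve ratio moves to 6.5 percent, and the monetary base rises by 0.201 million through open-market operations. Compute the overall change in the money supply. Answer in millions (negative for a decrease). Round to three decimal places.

0.228 million

Before: m₁ = (1 + 0.106) / (0.16 + 0.045 + 0.106) ≈ 3.55627, MB₁ = 2.063, so M₁ = 3.55627 × 2.063 ≈ 7.3366 million.
After: m₂ = (1 + 0.106) / (0.16 + 0.065 + 0.106) ≈ 3.34139, MB₂ = 2.063 + 0.201 = 2.264, so M₂ = 3.34139 × 2.264 ≈ 7.5649 million.
ΔM = M₂ − M₁ = 7.5649 − 7.3366 = 0.2283 million.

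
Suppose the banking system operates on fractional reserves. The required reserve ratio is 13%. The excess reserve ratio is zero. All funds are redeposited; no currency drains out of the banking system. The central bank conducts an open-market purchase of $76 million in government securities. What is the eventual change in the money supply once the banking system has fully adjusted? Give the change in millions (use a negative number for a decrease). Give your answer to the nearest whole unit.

The simple money multiplier is m = 1/rr = 1/0.13 ≈ 7.6923.
An open-market purchase increases the monetary base by 76 million, so ΔM = m × ΔMB = 7.6923 × 76 = 584.6148 million.

$585 million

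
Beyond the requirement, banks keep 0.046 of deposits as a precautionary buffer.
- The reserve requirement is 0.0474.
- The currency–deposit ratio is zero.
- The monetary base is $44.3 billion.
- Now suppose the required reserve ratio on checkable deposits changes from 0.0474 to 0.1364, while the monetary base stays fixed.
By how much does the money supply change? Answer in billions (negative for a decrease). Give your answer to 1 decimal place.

-231.4 billion

Initially m₁ = 1 / (0.0474 + 0.046) ≈ 10.7066, so M₁ = 10.7066 × 44.3 ≈ 474.3024 billion.
After the change m₂ = 1 / (0.1364 + 0.046) ≈ 5.4825, so M₂ = 5.4825 × 44.3 ≈ 242.8747 billion.
ΔM = M₂ − M₁ = 242.8747 − 474.3024 = -231.4277 billion.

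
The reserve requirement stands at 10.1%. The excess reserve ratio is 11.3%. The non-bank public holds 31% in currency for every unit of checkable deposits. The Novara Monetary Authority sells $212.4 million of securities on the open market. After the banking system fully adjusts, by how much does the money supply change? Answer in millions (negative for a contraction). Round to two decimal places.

-531.00 million

The money multiplier is m = (1 + c) / (rr + e + c) = (1 + 0.31) / (0.101 + 0.113 + 0.31) = 2.5.
The sale removes 212.4 million of base, so ΔM = m × ΔMB = 2.5 × (−212.4) = -531 million.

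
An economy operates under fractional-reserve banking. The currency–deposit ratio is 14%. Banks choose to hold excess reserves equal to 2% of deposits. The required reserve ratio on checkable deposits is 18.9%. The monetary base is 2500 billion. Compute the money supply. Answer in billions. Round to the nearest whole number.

The money multiplier is m = (1 + c) / (rr + e + c) = (1 + 0.14) / (0.189 + 0.02 + 0.14) ≈ 3.26648.
So M = m × MB = 3.26648 × 2500 = 8166.2 billion.

8166 billion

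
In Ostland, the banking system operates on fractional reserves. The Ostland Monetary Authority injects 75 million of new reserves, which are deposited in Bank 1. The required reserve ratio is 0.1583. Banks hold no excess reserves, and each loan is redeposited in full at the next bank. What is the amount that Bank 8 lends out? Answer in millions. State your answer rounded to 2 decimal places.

Each bank lends a fraction (1 − rr) = 0.8417 of the deposit it receives, so Bank 8 receives 75·0.8417^7 and lends 75·0.8417^8 ≈ 18.8938 million.

18.89 million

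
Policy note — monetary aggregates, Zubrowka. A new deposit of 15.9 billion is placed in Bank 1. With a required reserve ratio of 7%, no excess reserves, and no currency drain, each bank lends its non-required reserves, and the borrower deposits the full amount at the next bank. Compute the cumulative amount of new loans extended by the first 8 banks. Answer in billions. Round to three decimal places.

Bank i lends (1 − rr)^i of the original deposit: Bank 1 lends 15.9·0.9300 = 14.7870, Bank 2 lends 15.9·0.9300² ≈ 13.7519, and so on.
Summing a geometric series: total = 15.9·[0.9300·(1 − 0.9300^8) / (1 − 0.9300)] ≈ 93.0352 billion.

93.035 billion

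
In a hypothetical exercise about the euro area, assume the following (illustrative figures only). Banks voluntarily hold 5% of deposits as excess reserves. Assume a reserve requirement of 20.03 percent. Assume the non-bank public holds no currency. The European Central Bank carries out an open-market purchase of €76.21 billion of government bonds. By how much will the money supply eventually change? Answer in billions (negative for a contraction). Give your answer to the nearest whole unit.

€304 billion

The money multiplier is m = 1 / (rr + e) = 1 / (0.2003 + 0.05) ≈ 3.9952.
The purchase adds 76.21 billion of base, so ΔM = m × ΔMB = 3.9952 × (+76.21) ≈ 304.4742 billion.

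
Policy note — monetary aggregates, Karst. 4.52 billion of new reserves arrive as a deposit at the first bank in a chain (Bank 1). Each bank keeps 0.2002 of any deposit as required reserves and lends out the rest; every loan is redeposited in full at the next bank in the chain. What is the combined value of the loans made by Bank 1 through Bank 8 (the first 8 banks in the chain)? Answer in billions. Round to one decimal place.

15.0 billion

Bank i lends (1 − rr)^i of the original deposit: Bank 1 lends 4.52·0.7998 ≈ 3.6151, Bank 2 lends 4.52·0.7998² ≈ 2.8914, and so on.
Summing a geometric series: total = 4.52·[0.7998·(1 − 0.7998^8) / (1 − 0.7998)] ≈ 15.0339 billion.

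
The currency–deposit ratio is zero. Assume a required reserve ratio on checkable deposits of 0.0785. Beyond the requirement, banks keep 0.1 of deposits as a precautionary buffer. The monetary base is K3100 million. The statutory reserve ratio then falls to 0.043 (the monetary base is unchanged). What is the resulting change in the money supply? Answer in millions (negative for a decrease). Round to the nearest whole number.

Initially m₁ = 1 / (0.0785 + 0.1) ≈ 5.60224, so M₁ = 5.60224 × 3100 = 17366.944 million.
After the change m₂ = 1 / (0.043 + 0.1) ≈ 6.99301, so M₂ = 6.99301 × 3100 = 21678.331 million.
ΔM = M₂ − M₁ = 21678.331 − 17366.944 = 4311.387 million.

K4311 million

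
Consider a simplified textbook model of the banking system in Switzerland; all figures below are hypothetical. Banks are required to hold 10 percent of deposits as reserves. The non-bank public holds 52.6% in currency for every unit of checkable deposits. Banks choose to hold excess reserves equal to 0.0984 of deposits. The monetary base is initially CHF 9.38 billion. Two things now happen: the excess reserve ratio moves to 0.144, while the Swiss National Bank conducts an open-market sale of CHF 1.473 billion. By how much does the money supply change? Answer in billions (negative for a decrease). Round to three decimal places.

-4.089 billion

Before: m₁ = (1 + 0.526) / (0.1 + 0.0984 + 0.526) ≈ 2.10657, MB₁ = 9.38, so M₁ = 2.10657 × 9.38 ≈ 19.7596 billion.
After: m₂ = (1 + 0.526) / (0.1 + 0.144 + 0.526) ≈ 1.98182, MB₂ = 9.38 − 1.473 = 7.907, so M₂ = 1.98182 × 7.907 ≈ 15.6703 billion.
ΔM = M₂ − M₁ = 15.6703 − 19.7596 = -4.0893 billion.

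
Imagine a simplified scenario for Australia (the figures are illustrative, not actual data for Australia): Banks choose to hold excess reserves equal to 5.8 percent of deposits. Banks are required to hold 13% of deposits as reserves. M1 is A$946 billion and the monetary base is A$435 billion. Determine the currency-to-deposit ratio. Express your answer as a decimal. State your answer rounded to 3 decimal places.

Using m = M/MB = 946/435 ≈ 2.174713. From m = (1 + c)/(c + rr + e), rearranging gives 1 + c = m·(c + rr + e), so c·(1 − m) = m·(rr + e) − 1.
Hence c = [m·(rr + e) − 1]/(1 − m) = [2.174713 × (0.13 + 0.058) − 1] / (1 − 2.174713) ≈ 0.503233.

0.503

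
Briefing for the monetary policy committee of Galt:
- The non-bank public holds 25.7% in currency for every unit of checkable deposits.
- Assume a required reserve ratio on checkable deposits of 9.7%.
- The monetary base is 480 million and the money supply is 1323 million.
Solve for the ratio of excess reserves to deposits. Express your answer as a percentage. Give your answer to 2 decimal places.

Using m = M/MB = 1323/480 = 2.756250. Since m = (1 + c)/(c + rr + e), the denominator satisfies c + rr + e = (1 + c)/m = (1 + 0.257) / 2.756250 ≈ 0.456054.
With c = 0.257 and rr = 0.097, the ratio of excess reserves to deposits is 0.456054 − 0.257 − 0.097 = 0.102054.

10.21%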